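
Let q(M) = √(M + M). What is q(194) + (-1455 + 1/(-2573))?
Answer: -3743716/2573 + 2*√97 ≈ -1435.3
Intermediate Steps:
q(M) = √2*√M (q(M) = √(2*M) = √2*√M)
q(194) + (-1455 + 1/(-2573)) = √2*√194 + (-1455 + 1/(-2573)) = 2*√97 + (-1455 - 1/2573) = 2*√97 - 3743716/2573 = -3743716/2573 + 2*√97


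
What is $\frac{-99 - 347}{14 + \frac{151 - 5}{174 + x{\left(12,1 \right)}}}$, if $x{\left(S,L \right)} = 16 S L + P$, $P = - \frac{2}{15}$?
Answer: $- \frac{1223824}{39511} \approx -30.974$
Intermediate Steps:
$P = - \frac{2}{15}$ ($P = \left(-2\right) \frac{1}{15} = - \frac{2}{15} \approx -0.13333$)
$x{\left(S,L \right)} = - \frac{2}{15} + 16 L S$ ($x{\left(S,L \right)} = 16 S L - \frac{2}{15} = 16 L S - \frac{2}{15} = - \frac{2}{15} + 16 L S$)
$\frac{-99 - 347}{14 + \frac{151 - 5}{174 + x{\left(12,1 \right)}}} = \frac{-99 - 347}{14 + \frac{151 - 5}{174 - \left(\frac{2}{15} - 192\right)}} = - \frac{446}{14 + \frac{146}{174 + \left(- \frac{2}{15} + 192\right)}} = - \frac{446}{14 + \frac{146}{174 + \frac{2878}{15}}} = - \frac{446}{14 + \frac{146}{\frac{5488}{15}}} = - \frac{446}{14 + 146 \cdot \frac{15}{5488}} = - \frac{446}{14 + \frac{1095}{2744}} = - \frac{446}{\frac{39511}{2744}} = \left(-446\right) \frac{2744}{39511} = - \frac{1223824}{39511}$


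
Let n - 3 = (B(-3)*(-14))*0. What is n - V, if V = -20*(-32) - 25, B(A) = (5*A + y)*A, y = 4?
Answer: -612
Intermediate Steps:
B(A) = A*(4 + 5*A) (B(A) = (5*A + 4)*A = (4 + 5*A)*A = A*(4 + 5*A))
V = 615 (V = 640 - 25 = 615)
n = 3 (n = 3 + (-3*(4 + 5*(-3))*(-14))*0 = 3 + (-3*(4 - 15)*(-14))*0 = 3 + (-3*(-11)*(-14))*0 = 3 + (33*(-14))*0 = 3 - 462*0 = 3 + 0 = 3)
n - V = 3 - 1*615 = 3 - 615 = -612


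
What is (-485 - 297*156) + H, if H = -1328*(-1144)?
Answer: 1472415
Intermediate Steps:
H = 1519232
(-485 - 297*156) + H = (-485 - 297*156) + 1519232 = (-485 - 46332) + 1519232 = -46817 + 1519232 = 1472415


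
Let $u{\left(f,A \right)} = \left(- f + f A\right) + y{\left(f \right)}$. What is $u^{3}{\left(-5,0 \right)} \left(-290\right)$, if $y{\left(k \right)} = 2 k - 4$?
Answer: $211410$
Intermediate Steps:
$y{\left(k \right)} = -4 + 2 k$
$u{\left(f,A \right)} = -4 + f + A f$ ($u{\left(f,A \right)} = \left(- f + f A\right) + \left(-4 + 2 f\right) = \left(- f + A f\right) + \left(-4 + 2 f\right) = -4 + f + A f$)
$u^{3}{\left(-5,0 \right)} \left(-290\right) = \left(-4 - 5 + 0 \left(-5\right)\right)^{3} \left(-290\right) = \left(-4 - 5 + 0\right)^{3} \left(-290\right) = \left(-9\right)^{3} \left(-290\right) = \left(-729\right) \left(-290\right) = 211410$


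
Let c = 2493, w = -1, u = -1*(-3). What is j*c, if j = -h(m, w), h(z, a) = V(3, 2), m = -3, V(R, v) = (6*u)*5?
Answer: -224370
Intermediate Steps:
u = 3
V(R, v) = 90 (V(R, v) = (6*3)*5 = 18*5 = 90)
h(z, a) = 90
j = -90 (j = -1*90 = -90)
j*c = -90*2493 = -224370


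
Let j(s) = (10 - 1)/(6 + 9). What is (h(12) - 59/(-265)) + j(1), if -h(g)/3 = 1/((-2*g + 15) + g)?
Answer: -47/265 ≈ -0.17736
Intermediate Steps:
j(s) = ⅗ (j(s) = 9/15 = 9*(1/15) = ⅗)
h(g) = -3/(15 - g) (h(g) = -3/((-2*g + 15) + g) = -3/((15 - 2*g) + g) = -3/(15 - g))
(h(12) - 59/(-265)) + j(1) = (3/(-15 + 12) - 59/(-265)) + ⅗ = (3/(-3) - 59*(-1/265)) + ⅗ = (3*(-⅓) + 59/265) + ⅗ = (-1 + 59/265) + ⅗ = -206/265 + ⅗ = -47/265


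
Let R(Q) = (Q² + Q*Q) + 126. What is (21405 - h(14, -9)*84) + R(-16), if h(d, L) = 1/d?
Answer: 22037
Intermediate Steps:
R(Q) = 126 + 2*Q² (R(Q) = (Q² + Q²) + 126 = 2*Q² + 126 = 126 + 2*Q²)
(21405 - h(14, -9)*84) + R(-16) = (21405 - 84/14) + (126 + 2*(-16)²) = (21405 - 84/14) + (126 + 2*256) = (21405 - 1*6) + (126 + 512) = (21405 - 6) + 638 = 21399 + 638 = 22037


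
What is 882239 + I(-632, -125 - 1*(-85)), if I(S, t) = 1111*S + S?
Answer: 179455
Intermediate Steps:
I(S, t) = 1112*S
882239 + I(-632, -125 - 1*(-85)) = 882239 + 1112*(-632) = 882239 - 702784 = 179455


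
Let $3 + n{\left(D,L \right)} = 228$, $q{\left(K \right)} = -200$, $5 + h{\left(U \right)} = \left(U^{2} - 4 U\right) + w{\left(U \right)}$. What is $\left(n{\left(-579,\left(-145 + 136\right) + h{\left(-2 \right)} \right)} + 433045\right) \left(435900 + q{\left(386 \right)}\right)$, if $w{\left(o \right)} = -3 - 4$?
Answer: $188775739000$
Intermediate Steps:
$w{\left(o \right)} = -7$ ($w{\left(o \right)} = -3 - 4 = -7$)
$h{\left(U \right)} = -12 + U^{2} - 4 U$ ($h{\left(U \right)} = -5 - \left(7 - U^{2} + 4 U\right) = -12 + U^{2} - 4 U$)
$n{\left(D,L \right)} = 225$ ($n{\left(D,L \right)} = -3 + 228 = 225$)
$\left(n{\left(-579,\left(-145 + 136\right) + h{\left(-2 \right)} \right)} + 433045\right) \left(435900 + q{\left(386 \right)}\right) = \left(225 + 433045\right) \left(435900 - 200\right) = 433270 \cdot 435700 = 188775739000$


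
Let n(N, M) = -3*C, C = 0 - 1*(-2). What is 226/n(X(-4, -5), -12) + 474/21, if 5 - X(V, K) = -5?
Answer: -317/21 ≈ -15.095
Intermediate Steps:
X(V, K) = 10 (X(V, K) = 5 - 1*(-5) = 5 + 5 = 10)
C = 2 (C = 0 + 2 = 2)
n(N, M) = -6 (n(N, M) = -3*2 = -6)
226/n(X(-4, -5), -12) + 474/21 = 226/(-6) + 474/21 = 226*(-⅙) + 474*(1/21) = -113/3 + 158/7 = -317/21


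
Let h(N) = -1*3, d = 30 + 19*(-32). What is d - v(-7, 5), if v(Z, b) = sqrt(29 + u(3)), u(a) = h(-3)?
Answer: -578 - sqrt(26) ≈ -583.10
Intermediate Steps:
d = -578 (d = 30 - 608 = -578)
h(N) = -3
u(a) = -3
v(Z, b) = sqrt(26) (v(Z, b) = sqrt(29 - 3) = sqrt(26))
d - v(-7, 5) = -578 - sqrt(26)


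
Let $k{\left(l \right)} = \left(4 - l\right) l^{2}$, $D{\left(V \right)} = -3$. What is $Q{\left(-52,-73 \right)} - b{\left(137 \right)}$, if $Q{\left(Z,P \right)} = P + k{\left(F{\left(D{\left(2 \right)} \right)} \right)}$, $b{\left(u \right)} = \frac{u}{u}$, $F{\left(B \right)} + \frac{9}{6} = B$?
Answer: $\frac{785}{8} \approx 98.125$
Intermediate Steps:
$F{\left(B \right)} = - \frac{3}{2} + B$
$b{\left(u \right)} = 1$
$k{\left(l \right)} = l^{2} \left(4 - l\right)$
$Q{\left(Z,P \right)} = \frac{1377}{8} + P$ ($Q{\left(Z,P \right)} = P + \left(- \frac{3}{2} - 3\right)^{2} \left(4 - \left(- \frac{3}{2} - 3\right)\right) = P + \left(- \frac{9}{2}\right)^{2} \left(4 - - \frac{9}{2}\right) = P + \frac{81 \left(4 + \frac{9}{2}\right)}{4} = P + \frac{81}{4} \cdot \frac{17}{2} = P + \frac{1377}{8} = \frac{1377}{8} + P$)
$Q{\left(-52,-73 \right)} - b{\left(137 \right)} = \left(\frac{1377}{8} - 73\right) - 1 = \frac{793}{8} - 1 = \frac{785}{8}$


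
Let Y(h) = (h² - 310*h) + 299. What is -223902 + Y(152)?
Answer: -247619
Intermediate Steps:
Y(h) = 299 + h² - 310*h
-223902 + Y(152) = -223902 + (299 + 152² - 310*152) = -223902 + (299 + 23104 - 47120) = -223902 - 23717 = -247619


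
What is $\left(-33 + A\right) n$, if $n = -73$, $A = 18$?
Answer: $1095$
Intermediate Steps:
$\left(-33 + A\right) n = \left(-33 + 18\right) \left(-73\right) = \left(-15\right) \left(-73\right) = 1095$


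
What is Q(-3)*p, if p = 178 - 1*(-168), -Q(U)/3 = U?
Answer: 3114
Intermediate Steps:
Q(U) = -3*U
p = 346 (p = 178 + 168 = 346)
Q(-3)*p = -3*(-3)*346 = 9*346 = 3114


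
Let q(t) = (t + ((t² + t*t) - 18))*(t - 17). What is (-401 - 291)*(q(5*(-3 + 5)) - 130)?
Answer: 1020008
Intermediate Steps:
q(t) = (-17 + t)*(-18 + t + 2*t²) (q(t) = (t + ((t² + t²) - 18))*(-17 + t) = (t + (2*t² - 18))*(-17 + t) = (t + (-18 + 2*t²))*(-17 + t) = (-18 + t + 2*t²)*(-17 + t) = (-17 + t)*(-18 + t + 2*t²))
(-401 - 291)*(q(5*(-3 + 5)) - 130) = (-401 - 291)*((306 - 175*(-3 + 5) - 33*25*(-3 + 5)² + 2*(5*(-3 + 5))³) - 130) = -692*((306 - 175*2 - 33*(5*2)² + 2*(5*2)³) - 130) = -692*((306 - 35*10 - 33*10² + 2*10³) - 130) = -692*((306 - 350 - 33*100 + 2*1000) - 130) = -692*((306 - 350 - 3300 + 2000) - 130) = -692*(-1344 - 130) = -692*(-1474) = 1020008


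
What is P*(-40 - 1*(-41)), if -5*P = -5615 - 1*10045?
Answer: 3132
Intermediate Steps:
P = 3132 (P = -(-5615 - 1*10045)/5 = -(-5615 - 10045)/5 = -⅕*(-15660) = 3132)
P*(-40 - 1*(-41)) = 3132*(-40 - 1*(-41)) = 3132*(-40 + 41) = 3132*1 = 3132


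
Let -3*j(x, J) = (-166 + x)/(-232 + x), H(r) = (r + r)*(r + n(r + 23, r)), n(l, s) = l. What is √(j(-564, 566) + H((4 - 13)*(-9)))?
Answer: √42725875110/1194 ≈ 173.12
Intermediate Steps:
H(r) = 2*r*(23 + 2*r) (H(r) = (r + r)*(r + (r + 23)) = (2*r)*(r + (23 + r)) = (2*r)*(23 + 2*r) = 2*r*(23 + 2*r))
j(x, J) = -(-166 + x)/(3*(-232 + x))
√(j(-564, 566) + H((4 - 13)*(-9))) = √((166 - 1*(-564))/(3*(-232 - 564)) + 2*((4 - 13)*(-9))*(23 + 2*((4 - 13)*(-9)))) = √((⅓)*(166 + 564)/(-796) + 2*(-9*(-9))*(23 + 2*(-9*(-9)))) = √((⅓)*(-1/796)*730 + 2*81*(23 + 2*81)) = √(-365/1194 + 2*81*(23 + 162)) = √(-365/1194 + 2*81*185) = √(-365/1194 + 29970) = √(35783815/1194) = √42725875110/1194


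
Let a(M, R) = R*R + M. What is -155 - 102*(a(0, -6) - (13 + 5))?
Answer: -1991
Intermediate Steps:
a(M, R) = M + R² (a(M, R) = R² + M = M + R²)
-155 - 102*(a(0, -6) - (13 + 5)) = -155 - 102*((0 + (-6)²) - (13 + 5)) = -155 - 102*((0 + 36) - 1*18) = -155 - 102*(36 - 18) = -155 - 102*18 = -155 - 1836 = -1991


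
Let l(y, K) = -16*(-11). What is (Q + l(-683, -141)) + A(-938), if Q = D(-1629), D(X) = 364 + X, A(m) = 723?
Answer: -366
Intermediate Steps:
l(y, K) = 176
Q = -1265 (Q = 364 - 1629 = -1265)
(Q + l(-683, -141)) + A(-938) = (-1265 + 176) + 723 = -1089 + 723 = -366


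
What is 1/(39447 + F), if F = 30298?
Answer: 1/69745 ≈ 1.4338e-5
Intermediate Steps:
1/(39447 + F) = 1/(39447 + 30298) = 1/69745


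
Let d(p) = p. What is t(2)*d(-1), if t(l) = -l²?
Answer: 4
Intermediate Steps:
t(2)*d(-1) = -1*2²*(-1) = -1*4*(-1) = -4*(-1) = 4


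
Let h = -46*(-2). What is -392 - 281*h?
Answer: -26244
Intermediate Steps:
h = 92
-392 - 281*h = -392 - 281*92 = -392 - 25852 = -26244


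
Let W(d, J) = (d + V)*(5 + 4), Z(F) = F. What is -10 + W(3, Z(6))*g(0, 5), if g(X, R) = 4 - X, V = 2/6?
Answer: 110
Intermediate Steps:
V = ⅓ (V = 2*(⅙) = ⅓ ≈ 0.33333)
W(d, J) = 3 + 9*d (W(d, J) = (d + ⅓)*(5 + 4) = (⅓ + d)*9 = 3 + 9*d)
-10 + W(3, Z(6))*g(0, 5) = -10 + (3 + 9*3)*(4 - 1*0) = -10 + (3 + 27)*(4 + 0) = -10 + 30*4 = -10 + 120 = 110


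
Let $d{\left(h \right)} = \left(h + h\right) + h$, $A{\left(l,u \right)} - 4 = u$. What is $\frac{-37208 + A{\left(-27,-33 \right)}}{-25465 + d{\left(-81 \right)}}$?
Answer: $\frac{37237}{25708} \approx 1.4485$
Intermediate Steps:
$A{\left(l,u \right)} = 4 + u$
$d{\left(h \right)} = 3 h$ ($d{\left(h \right)} = 2 h + h = 3 h$)
$\frac{-37208 + A{\left(-27,-33 \right)}}{-25465 + d{\left(-81 \right)}} = \frac{-37208 + \left(4 - 33\right)}{-25465 + 3 \left(-81\right)} = \frac{-37208 - 29}{-25465 - 243} = - \frac{37237}{-25708} = \left(-37237\right) \left(- \frac{1}{25708}\right) = \frac{37237}{25708}$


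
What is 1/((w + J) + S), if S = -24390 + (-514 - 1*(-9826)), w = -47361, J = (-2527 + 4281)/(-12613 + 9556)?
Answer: -3057/190877777 ≈ -1.6015e-5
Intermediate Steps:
J = -1754/3057 (J = 1754/(-3057) = 1754*(-1/3057) = -1754/3057 ≈ -0.57376)
S = -15078 (S = -24390 + (-514 + 9826) = -24390 + 9312 = -15078)
1/((w + J) + S) = 1/((-47361 - 1754/3057) - 15078) = 1/(-144784331/3057 - 15078) = 1/(-190877777/3057) = -3057/190877777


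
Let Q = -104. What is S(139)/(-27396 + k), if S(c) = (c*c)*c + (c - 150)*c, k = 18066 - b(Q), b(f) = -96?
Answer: -1342045/4617 ≈ -290.67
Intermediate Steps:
k = 18162 (k = 18066 - 1*(-96) = 18066 + 96 = 18162)
S(c) = c³ + c*(-150 + c) (S(c) = c²*c + (-150 + c)*c = c³ + c*(-150 + c))
S(139)/(-27396 + k) = (139*(-150 + 139 + 139²))/(-27396 + 18162) = (139*(-150 + 139 + 19321))/(-9234) = (139*19310)*(-1/9234) = 2684090*(-1/9234) = -1342045/4617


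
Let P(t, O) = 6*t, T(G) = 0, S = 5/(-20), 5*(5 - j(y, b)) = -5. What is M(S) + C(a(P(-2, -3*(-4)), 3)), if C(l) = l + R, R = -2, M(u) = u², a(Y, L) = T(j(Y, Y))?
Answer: -31/16 ≈ -1.9375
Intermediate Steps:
j(y, b) = 6 (j(y, b) = 5 - ⅕*(-5) = 5 + 1 = 6)
S = -¼ (S = 5*(-1/20) = -¼ ≈ -0.25000)
a(Y, L) = 0
C(l) = -2 + l (C(l) = l - 2 = -2 + l)
M(S) + C(a(P(-2, -3*(-4)), 3)) = (-¼)² + (-2 + 0) = 1/16 - 2 = -31/16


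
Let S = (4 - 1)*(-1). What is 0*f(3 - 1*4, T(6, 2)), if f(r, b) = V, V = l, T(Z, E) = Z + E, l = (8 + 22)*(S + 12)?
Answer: 0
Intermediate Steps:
S = -3 (S = 3*(-1) = -3)
l = 270 (l = (8 + 22)*(-3 + 12) = 30*9 = 270)
T(Z, E) = E + Z
V = 270
f(r, b) = 270
0*f(3 - 1*4, T(6, 2)) = 0*270 = 0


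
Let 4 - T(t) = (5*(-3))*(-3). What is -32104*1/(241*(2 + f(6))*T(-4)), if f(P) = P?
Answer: 4013/9881 ≈ 0.40613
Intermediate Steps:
T(t) = -41 (T(t) = 4 - 5*(-3)*(-3) = 4 - (-15)*(-3) = 4 - 1*45 = 4 - 45 = -41)
-32104*1/(241*(2 + f(6))*T(-4)) = -32104*(-1/(9881*(2 + 6))) = -32104/((8*(-41))*241) = -32104/((-328*241)) = -32104/(-79048) = -32104*(-1/79048) = 4013/9881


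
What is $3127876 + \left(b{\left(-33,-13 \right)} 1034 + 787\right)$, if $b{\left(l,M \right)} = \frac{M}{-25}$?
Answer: $\frac{78230017}{25} \approx 3.1292 \cdot 10^{6}$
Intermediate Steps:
$b{\left(l,M \right)} = - \frac{M}{25}$ ($b{\left(l,M \right)} = M \left(- \frac{1}{25}\right) = - \frac{M}{25}$)
$3127876 + \left(b{\left(-33,-13 \right)} 1034 + 787\right) = 3127876 + \left(\left(- \frac{1}{25}\right) \left(-13\right) 1034 + 787\right) = 3127876 + \left(\frac{13}{25} \cdot 1034 + 787\right) = 3127876 + \left(\frac{13442}{25} + 787\right) = 3127876 + \frac{33117}{25} = \frac{78230017}{25}$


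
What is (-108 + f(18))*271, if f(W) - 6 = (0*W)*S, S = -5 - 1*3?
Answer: -27642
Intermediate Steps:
S = -8 (S = -5 - 3 = -8)
f(W) = 6 (f(W) = 6 + (0*W)*(-8) = 6 + 0*(-8) = 6 + 0 = 6)
(-108 + f(18))*271 = (-108 + 6)*271 = -102*271 = -27642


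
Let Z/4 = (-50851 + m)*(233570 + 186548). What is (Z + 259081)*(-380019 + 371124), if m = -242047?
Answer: 4378177962953625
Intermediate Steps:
Z = -492206887856 (Z = 4*((-50851 - 242047)*(233570 + 186548)) = 4*(-292898*420118) = 4*(-123051721964) = -492206887856)
(Z + 259081)*(-380019 + 371124) = (-492206887856 + 259081)*(-380019 + 371124) = -492206628775*(-8895) = 4378177962953625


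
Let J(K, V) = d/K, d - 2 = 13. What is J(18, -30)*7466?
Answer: 18665/3 ≈ 6221.7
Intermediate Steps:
d = 15 (d = 2 + 13 = 15)
J(K, V) = 15/K
J(18, -30)*7466 = (15/18)*7466 = (15*(1/18))*7466 = (5/6)*7466 = 18665/3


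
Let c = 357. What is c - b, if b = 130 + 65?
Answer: 162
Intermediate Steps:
b = 195
c - b = 357 - 1*195 = 357 - 195 = 162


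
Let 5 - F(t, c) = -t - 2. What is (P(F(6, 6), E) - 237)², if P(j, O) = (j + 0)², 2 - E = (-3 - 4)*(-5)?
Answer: 4624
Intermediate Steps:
E = -33 (E = 2 - (-3 - 4)*(-5) = 2 - (-7)*(-5) = 2 - 1*35 = 2 - 35 = -33)
F(t, c) = 7 + t (F(t, c) = 5 - (-t - 2) = 5 - (-2 - t) = 5 + (2 + t) = 7 + t)
P(j, O) = j²
(P(F(6, 6), E) - 237)² = ((7 + 6)² - 237)² = (13² - 237)² = (169 - 237)² = (-68)² = 4624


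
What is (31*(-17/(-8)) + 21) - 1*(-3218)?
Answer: 26439/8 ≈ 3304.9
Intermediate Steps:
(31*(-17/(-8)) + 21) - 1*(-3218) = (31*(-17*(-1/8)) + 21) + 3218 = (31*(17/8) + 21) + 3218 = (527/8 + 21) + 3218 = 695/8 + 3218 = 26439/8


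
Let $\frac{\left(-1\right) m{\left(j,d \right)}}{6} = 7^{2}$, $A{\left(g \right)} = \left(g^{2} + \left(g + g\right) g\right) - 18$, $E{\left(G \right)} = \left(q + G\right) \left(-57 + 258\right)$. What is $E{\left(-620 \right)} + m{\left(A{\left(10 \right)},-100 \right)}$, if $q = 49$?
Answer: $-115065$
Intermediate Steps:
$E{\left(G \right)} = 9849 + 201 G$ ($E{\left(G \right)} = \left(49 + G\right) \left(-57 + 258\right) = \left(49 + G\right) 201 = 9849 + 201 G$)
$A{\left(g \right)} = -18 + 3 g^{2}$ ($A{\left(g \right)} = \left(g^{2} + 2 g g\right) - 18 = \left(g^{2} + 2 g^{2}\right) - 18 = 3 g^{2} - 18 = -18 + 3 g^{2}$)
$m{\left(j,d \right)} = -294$ ($m{\left(j,d \right)} = - 6 \cdot 7^{2} = \left(-6\right) 49 = -294$)
$E{\left(-620 \right)} + m{\left(A{\left(10 \right)},-100 \right)} = \left(9849 + 201 \left(-620\right)\right) - 294 = \left(9849 - 124620\right) - 294 = -114771 - 294 = -115065$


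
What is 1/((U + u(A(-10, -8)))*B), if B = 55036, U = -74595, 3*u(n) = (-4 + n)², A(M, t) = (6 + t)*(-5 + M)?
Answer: -3/12279026924 ≈ -2.4432e-10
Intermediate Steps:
A(M, t) = (-5 + M)*(6 + t)
u(n) = (-4 + n)²/3
1/((U + u(A(-10, -8)))*B) = 1/(-74595 + (-4 + (-30 - 5*(-8) + 6*(-10) - 10*(-8)))²/3*55036) = (1/55036)/(-74595 + (-4 + (-30 + 40 - 60 + 80))²/3) = (1/55036)/(-74595 + (-4 + 30)²/3) = (1/55036)/(-74595 + (⅓)*26²) = (1/55036)/(-74595 + (⅓)*676) = (1/55036)/(-74595 + 676/3) = (1/55036)/(-223109/3) = -3/223109*1/55036 = -3/12279026924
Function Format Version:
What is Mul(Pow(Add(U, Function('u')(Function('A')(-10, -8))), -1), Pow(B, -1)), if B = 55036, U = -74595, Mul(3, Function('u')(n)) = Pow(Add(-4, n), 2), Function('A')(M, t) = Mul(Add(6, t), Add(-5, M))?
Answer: Rational(-3, 12279026924) ≈ -2.4432e-10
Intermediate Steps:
Function('A')(M, t) = Mul(Add(-5, M), Add(6, t))
Function('u')(n) = Mul(Rational(1, 3), Pow(Add(-4, n), 2))
Mul(Pow(Add(U, Function('u')(Function('A')(-10, -8))), -1), Pow(B, -1)) = Mul(Pow(Add(-74595, Mul(Rational(1, 3), Pow(Add(-4, Add(-30, Mul(-5, -8), Mul(6, -10), Mul(-10, -8))), 2))), -1), Pow(55036, -1)) = Mul(Pow(Add(-74595, Mul(Rational(1, 3), Pow(Add(-4, Add(-30, 40, -60, 80)), 2))), -1), Rational(1, 55036)) = Mul(Pow(Add(-74595, Mul(Rational(1, 3), Pow(Add(-4, 30), 2))), -1), Rational(1, 55036)) = Mul(Pow(Add(-74595, Mul(Rational(1, 3), Pow(26, 2))), -1), Rational(1, 55036)) = Mul(Pow(Add(-74595, Mul(Rational(1, 3), 676)), -1), Rational(1, 55036)) = Mul(Pow(Add(-74595, Rational(676, 3)), -1), Rational(1, 55036)) = Mul(Pow(Rational(-223109, 3), -1), Rational(1, 55036)) = Mul(Rational(-3, 223109), Rational(1, 55036)) = Rational(-3, 12279026924)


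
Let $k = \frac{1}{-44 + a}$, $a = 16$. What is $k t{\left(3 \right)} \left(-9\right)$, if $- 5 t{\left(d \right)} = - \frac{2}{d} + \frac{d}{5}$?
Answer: $\frac{3}{700} \approx 0.0042857$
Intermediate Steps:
$t{\left(d \right)} = - \frac{d}{25} + \frac{2}{5 d}$ ($t{\left(d \right)} = - \frac{- \frac{2}{d} + \frac{d}{5}}{5} = - \frac{d}{25} + \frac{2}{5 d}$)
$k = - \frac{1}{28}$ ($k = \frac{1}{-44 + 16} = \frac{1}{-28} = - \frac{1}{28} \approx -0.035714$)
$k t{\left(3 \right)} \left(-9\right) = - \frac{\frac{1}{25} \cdot \frac{1}{3} \left(10 - 3^{2}\right)}{28} \left(-9\right) = - \frac{\frac{1}{25} \cdot \frac{1}{3} \left(10 - 9\right)}{28} \left(-9\right) = - \frac{\frac{1}{25} \cdot \frac{1}{3} \cdot 1}{28} \left(-9\right) = \left(- \frac{1}{28}\right) \frac{1}{75} \left(-9\right) = \left(- \frac{1}{2100}\right) \left(-9\right) = \frac{3}{700}$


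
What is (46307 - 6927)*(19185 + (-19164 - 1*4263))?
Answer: -167049960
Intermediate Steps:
(46307 - 6927)*(19185 + (-19164 - 1*4263)) = 39380*(19185 + (-19164 - 4263)) = 39380*(19185 - 23427) = 39380*(-4242) = -167049960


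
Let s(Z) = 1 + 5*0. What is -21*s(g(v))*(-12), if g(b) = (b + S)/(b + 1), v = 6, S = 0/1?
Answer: 252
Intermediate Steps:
S = 0 (S = 0*1 = 0)
g(b) = b/(1 + b) (g(b) = (b + 0)/(b + 1) = b/(1 + b))
s(Z) = 1 (s(Z) = 1 + 0 = 1)
-21*s(g(v))*(-12) = -21*1*(-12) = -21*(-12) = 252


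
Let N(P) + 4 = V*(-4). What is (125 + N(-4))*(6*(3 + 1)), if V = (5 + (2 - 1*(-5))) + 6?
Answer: 1176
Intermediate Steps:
V = 18 (V = (5 + (2 + 5)) + 6 = (5 + 7) + 6 = 12 + 6 = 18)
N(P) = -76 (N(P) = -4 + 18*(-4) = -4 - 72 = -76)
(125 + N(-4))*(6*(3 + 1)) = (125 - 76)*(6*(3 + 1)) = 49*(6*4) = 49*24 = 1176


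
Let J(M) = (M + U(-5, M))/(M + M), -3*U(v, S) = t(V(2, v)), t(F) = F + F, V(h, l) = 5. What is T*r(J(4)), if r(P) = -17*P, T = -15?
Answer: 85/4 ≈ 21.250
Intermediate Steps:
t(F) = 2*F
U(v, S) = -10/3 (U(v, S) = -2*5/3 = -⅓*10 = -10/3)
J(M) = (-10/3 + M)/(2*M) (J(M) = (M - 10/3)/(M + M) = (-10/3 + M)/((2*M)) = (-10/3 + M)*(1/(2*M)) = (-10/3 + M)/(2*M))
T*r(J(4)) = -(-255)*(⅙)*(-10 + 3*4)/4 = -(-255)*(⅙)*(¼)*(-10 + 12) = -(-255)*(⅙)*(¼)*2 = -(-255)/12 = -15*(-17/12) = 85/4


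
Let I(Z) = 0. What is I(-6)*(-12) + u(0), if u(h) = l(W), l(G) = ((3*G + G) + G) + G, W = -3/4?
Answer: -9/2 ≈ -4.5000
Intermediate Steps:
W = -3/4 (W = -3*1/4 = -3/4 ≈ -0.75000)
l(G) = 6*G (l(G) = (4*G + G) + G = 5*G + G = 6*G)
u(h) = -9/2 (u(h) = 6*(-3/4) = -9/2)
I(-6)*(-12) + u(0) = 0*(-12) - 9/2 = 0 - 9/2 = -9/2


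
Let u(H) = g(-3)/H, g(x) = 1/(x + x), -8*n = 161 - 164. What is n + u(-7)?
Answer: 67/168 ≈ 0.39881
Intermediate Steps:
n = 3/8 (n = -(161 - 164)/8 = -1/8*(-3) = 3/8 ≈ 0.37500)
g(x) = 1/(2*x)
u(H) = -1/(6*H) (u(H) = ((1/2)/(-3))/H = ((1/2)*(-1/3))/H = -1/(6*H))
n + u(-7) = 3/8 - 1/6/(-7) = 3/8 - 1/6*(-1/7) = 3/8 + 1/42 = 67/168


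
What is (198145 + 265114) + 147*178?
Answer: 489425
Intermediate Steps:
(198145 + 265114) + 147*178 = 463259 + 26166 = 489425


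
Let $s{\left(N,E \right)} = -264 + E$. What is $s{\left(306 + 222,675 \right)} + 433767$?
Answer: $434178$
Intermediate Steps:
$s{\left(306 + 222,675 \right)} + 433767 = \left(-264 + 675\right) + 433767 = 411 + 433767 = 434178$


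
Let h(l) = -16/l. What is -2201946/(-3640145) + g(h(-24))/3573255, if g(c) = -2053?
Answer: 1572128267309/2601433264395 ≈ 0.60433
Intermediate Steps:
-2201946/(-3640145) + g(h(-24))/3573255 = -2201946/(-3640145) - 2053/3573255 = -2201946*(-1/3640145) - 2053*1/3573255 = 2201946/3640145 - 2053/3573255 = 1572128267309/2601433264395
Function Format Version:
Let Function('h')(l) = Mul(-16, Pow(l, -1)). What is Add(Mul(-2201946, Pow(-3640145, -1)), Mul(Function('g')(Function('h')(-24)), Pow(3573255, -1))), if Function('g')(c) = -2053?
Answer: Rational(1572128267309, 2601433264395) ≈ 0.60433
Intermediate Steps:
Add(Mul(-2201946, Pow(-3640145, -1)), Mul(Function('g')(Function('h')(-24)), Pow(3573255, -1))) = Add(Mul(-2201946, Pow(-3640145, -1)), Mul(-2053, Pow(3573255, -1))) = Add(Mul(-2201946, Rational(-1, 3640145)), Mul(-2053, Rational(1, 3573255))) = Add(Rational(2201946, 3640145), Rational(-2053, 3573255)) = Rational(1572128267309, 2601433264395)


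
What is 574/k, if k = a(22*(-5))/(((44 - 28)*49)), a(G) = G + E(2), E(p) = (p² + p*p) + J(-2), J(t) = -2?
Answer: -56252/13 ≈ -4327.1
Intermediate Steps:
E(p) = -2 + 2*p² (E(p) = (p² + p*p) - 2 = (p² + p²) - 2 = 2*p² - 2 = -2 + 2*p²)
a(G) = 6 + G (a(G) = G + (-2 + 2*2²) = G + (-2 + 2*4) = G + (-2 + 8) = G + 6 = 6 + G)
k = -13/98 (k = (6 + 22*(-5))/(((44 - 28)*49)) = (6 - 110)/((16*49)) = -104/784 = -104*1/784 = -13/98 ≈ -0.13265)
574/k = 574/(-13/98) = 574*(-98/13) = -56252/13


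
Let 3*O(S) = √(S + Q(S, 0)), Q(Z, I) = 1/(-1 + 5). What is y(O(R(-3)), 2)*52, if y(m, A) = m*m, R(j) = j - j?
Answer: 13/9 ≈ 1.4444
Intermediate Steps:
Q(Z, I) = ¼ (Q(Z, I) = 1/4 = ¼)
R(j) = 0
O(S) = √(¼ + S)/3 (O(S) = √(S + ¼)/3 = √(¼ + S)/3)
y(m, A) = m²
y(O(R(-3)), 2)*52 = (√(1 + 4*0)/6)²*52 = (√(1 + 0)/6)²*52 = (√1/6)²*52 = ((⅙)*1)²*52 = (⅙)²*52 = (1/36)*52 = 13/9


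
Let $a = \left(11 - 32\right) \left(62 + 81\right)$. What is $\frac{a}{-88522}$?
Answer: $\frac{429}{12646} \approx 0.033924$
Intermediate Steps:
$a = -3003$ ($a = \left(11 - 32\right) 143 = \left(-21\right) 143 = -3003$)
$\frac{a}{-88522} = - \frac{3003}{-88522} = \left(-3003\right) \left(- \frac{1}{88522}\right) = \frac{429}{12646}$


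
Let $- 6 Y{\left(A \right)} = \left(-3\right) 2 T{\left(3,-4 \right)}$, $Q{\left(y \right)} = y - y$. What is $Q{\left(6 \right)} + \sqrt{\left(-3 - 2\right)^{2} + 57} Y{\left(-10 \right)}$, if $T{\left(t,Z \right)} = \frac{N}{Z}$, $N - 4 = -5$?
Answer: $\frac{\sqrt{82}}{4} \approx 2.2638$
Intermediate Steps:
$N = -1$ ($N = 4 - 5 = -1$)
$T{\left(t,Z \right)} = - \frac{1}{Z}$
$Q{\left(y \right)} = 0$
$Y{\left(A \right)} = \frac{1}{4}$ ($Y{\left(A \right)} = - \frac{\left(-3\right) 2 \left(- \frac{1}{-4}\right)}{6} = - \frac{\left(-6\right) \left(\left(-1\right) \left(- \frac{1}{4}\right)\right)}{6} = - \frac{\left(-6\right) \frac{1}{4}}{6} = \left(- \frac{1}{6}\right) \left(- \frac{3}{2}\right) = \frac{1}{4}$)
$Q{\left(6 \right)} + \sqrt{\left(-3 - 2\right)^{2} + 57} Y{\left(-10 \right)} = 0 + \sqrt{\left(-3 - 2\right)^{2} + 57} \cdot \frac{1}{4} = 0 + \sqrt{\left(-5\right)^{2} + 57} \cdot \frac{1}{4} = 0 + \sqrt{25 + 57} \cdot \frac{1}{4} = 0 + \sqrt{82} \cdot \frac{1}{4} = 0 + \frac{\sqrt{82}}{4} = \frac{\sqrt{82}}{4}$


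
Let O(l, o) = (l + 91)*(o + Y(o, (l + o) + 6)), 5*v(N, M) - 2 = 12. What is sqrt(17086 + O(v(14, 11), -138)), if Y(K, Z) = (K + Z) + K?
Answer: I*sqrt(846654)/5 ≈ 184.03*I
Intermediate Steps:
v(N, M) = 14/5 (v(N, M) = 2/5 + (1/5)*12 = 2/5 + 12/5 = 14/5)
Y(K, Z) = Z + 2*K
O(l, o) = (91 + l)*(6 + l + 4*o) (O(l, o) = (l + 91)*(o + (((l + o) + 6) + 2*o)) = (91 + l)*(o + ((6 + l + o) + 2*o)) = (91 + l)*(o + (6 + l + 3*o)) = (91 + l)*(6 + l + 4*o))
sqrt(17086 + O(v(14, 11), -138)) = sqrt(17086 + (546 + (14/5)**2 + 97*(14/5) + 364*(-138) + 4*(14/5)*(-138))) = sqrt(17086 + (546 + 196/25 + 1358/5 - 50232 - 7728/5)) = sqrt(17086 - 1273804/25) = sqrt(-846654/25) = I*sqrt(846654)/5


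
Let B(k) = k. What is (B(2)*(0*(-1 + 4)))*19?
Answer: 0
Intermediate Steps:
(B(2)*(0*(-1 + 4)))*19 = (2*(0*(-1 + 4)))*19 = (2*(0*3))*19 = (2*0)*19 = 0*19 = 0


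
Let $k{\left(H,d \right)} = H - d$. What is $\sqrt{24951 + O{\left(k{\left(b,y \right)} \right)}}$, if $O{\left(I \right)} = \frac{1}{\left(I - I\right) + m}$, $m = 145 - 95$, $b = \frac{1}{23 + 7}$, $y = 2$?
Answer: $\frac{\sqrt{2495102}}{10} \approx 157.96$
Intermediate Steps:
$b = \frac{1}{30} \approx 0.033333$
$m = 50$
$O{\left(I \right)} = \frac{1}{50}$ ($O{\left(I \right)} = \frac{1}{\left(I - I\right) + 50} = \frac{1}{0 + 50} = \frac{1}{50}$)
$\sqrt{24951 + O{\left(k{\left(b,y \right)} \right)}} = \sqrt{24951 + \frac{1}{50}} = \sqrt{\frac{1247551}{50}} = \frac{\sqrt{2495102}}{10}$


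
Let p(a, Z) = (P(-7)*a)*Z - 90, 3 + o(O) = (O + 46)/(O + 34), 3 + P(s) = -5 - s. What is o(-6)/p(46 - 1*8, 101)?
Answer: 11/27496 ≈ 0.00040006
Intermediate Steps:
P(s) = -8 - s (P(s) = -3 + (-5 - s) = -8 - s)
o(O) = -3 + (46 + O)/(34 + O) (o(O) = -3 + (O + 46)/(O + 34) = -3 + (46 + O)/(34 + O))
p(a, Z) = -90 - Z*a (p(a, Z) = ((-8 - 1*(-7))*a)*Z - 90 = ((-8 + 7)*a)*Z - 90 = (-a)*Z - 90 = -Z*a - 90 = -90 - Z*a)
o(-6)/p(46 - 1*8, 101) = (2*(-28 - 1*(-6))/(34 - 6))/(-90 - 1*101*(46 - 1*8)) = (2*(-28 + 6)/28)/(-90 - 1*101*(46 - 8)) = (2*(1/28)*(-22))/(-90 - 1*101*38) = -11/(7*(-90 - 3838)) = -11/7/(-3928) = -11/7*(-1/3928) = 11/27496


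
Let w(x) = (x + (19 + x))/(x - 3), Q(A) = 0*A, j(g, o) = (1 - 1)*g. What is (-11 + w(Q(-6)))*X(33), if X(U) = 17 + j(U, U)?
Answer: -884/3 ≈ -294.67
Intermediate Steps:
j(g, o) = 0 (j(g, o) = 0*g = 0)
Q(A) = 0
X(U) = 17 (X(U) = 17 + 0 = 17)
w(x) = (19 + 2*x)/(-3 + x)
(-11 + w(Q(-6)))*X(33) = (-11 + (19 + 2*0)/(-3 + 0))*17 = (-11 + (19 + 0)/(-3))*17 = (-11 - 1/3*19)*17 = (-11 - 19/3)*17 = -52/3*17 = -884/3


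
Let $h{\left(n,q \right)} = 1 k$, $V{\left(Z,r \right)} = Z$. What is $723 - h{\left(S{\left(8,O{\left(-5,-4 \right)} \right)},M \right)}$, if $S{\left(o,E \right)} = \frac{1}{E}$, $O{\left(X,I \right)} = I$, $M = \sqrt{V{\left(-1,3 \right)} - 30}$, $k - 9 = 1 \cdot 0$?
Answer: $714$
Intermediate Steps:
$k = 9$ ($k = 9 + 1 \cdot 0 = 9 + 0 = 9$)
$M = i \sqrt{31}$ ($M = \sqrt{-1 - 30} = \sqrt{-31} = i \sqrt{31} \approx 5.5678 i$)
$h{\left(n,q \right)} = 9$ ($h{\left(n,q \right)} = 1 \cdot 9 = 9$)
$723 - h{\left(S{\left(8,O{\left(-5,-4 \right)} \right)},M \right)} = 723 - 9 = 714$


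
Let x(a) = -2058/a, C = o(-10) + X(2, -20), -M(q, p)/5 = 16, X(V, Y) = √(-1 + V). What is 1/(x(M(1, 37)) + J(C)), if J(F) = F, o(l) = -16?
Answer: 40/429 ≈ 0.093240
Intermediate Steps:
M(q, p) = -80 (M(q, p) = -5*16 = -80)
C = -15 (C = -16 + √(-1 + 2) = -16 + √1 = -16 + 1 = -15)
1/(x(M(1, 37)) + J(C)) = 1/(-2058/(-80) - 15) = 1/(-2058*(-1/80) - 15) = 1/(1029/40 - 15) = 1/(429/40) = 40/429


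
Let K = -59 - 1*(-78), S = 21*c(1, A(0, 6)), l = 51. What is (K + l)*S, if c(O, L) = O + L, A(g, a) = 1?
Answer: 2940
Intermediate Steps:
c(O, L) = L + O
S = 42 (S = 21*(1 + 1) = 21*2 = 42)
K = 19 (K = -59 + 78 = 19)
(K + l)*S = (19 + 51)*42 = 70*42 = 2940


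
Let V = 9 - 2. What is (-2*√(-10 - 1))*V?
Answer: -14*I*√11 ≈ -46.433*I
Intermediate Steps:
V = 7
(-2*√(-10 - 1))*V = -2*√(-10 - 1)*7 = -2*I*√11*7 = -14*I*√11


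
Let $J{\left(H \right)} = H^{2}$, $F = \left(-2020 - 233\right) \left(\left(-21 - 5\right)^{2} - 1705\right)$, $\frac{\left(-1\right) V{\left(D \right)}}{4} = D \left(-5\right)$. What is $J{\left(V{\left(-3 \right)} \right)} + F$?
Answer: $2321937$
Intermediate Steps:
$V{\left(D \right)} = 20 D$ ($V{\left(D \right)} = - 4 D \left(-5\right) = - 4 \left(- 5 D\right) = 20 D$)
$F = 2318337$ ($F = - 2253 \left(\left(-26\right)^{2} - 1705\right) = - 2253 \left(676 - 1705\right) = \left(-2253\right) \left(-1029\right) = 2318337$)
$J{\left(V{\left(-3 \right)} \right)} + F = \left(20 \left(-3\right)\right)^{2} + 2318337 = \left(-60\right)^{2} + 2318337 = 3600 + 2318337 = 2321937$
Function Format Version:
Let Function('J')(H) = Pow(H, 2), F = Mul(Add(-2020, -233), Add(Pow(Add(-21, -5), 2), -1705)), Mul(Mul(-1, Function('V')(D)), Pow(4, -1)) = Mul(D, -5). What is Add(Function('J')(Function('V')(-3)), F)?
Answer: 2321937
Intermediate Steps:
Function('V')(D) = Mul(20, D) (Function('V')(D) = Mul(-4, Mul(D, -5)) = Mul(-4, Mul(-5, D)) = Mul(20, D))
F = 2318337 (F = Mul(-2253, Add(Pow(-26, 2), -1705)) = Mul(-2253, Add(676, -1705)) = Mul(-2253, -1029) = 2318337)
Add(Function('J')(Function('V')(-3)), F) = Add(Pow(Mul(20, -3), 2), 2318337) = Add(Pow(-60, 2), 2318337) = Add(3600, 2318337) = 2321937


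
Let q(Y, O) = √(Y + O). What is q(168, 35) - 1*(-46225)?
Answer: 46225 + √203 ≈ 46239.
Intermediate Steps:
q(Y, O) = √(O + Y)
q(168, 35) - 1*(-46225) = √(35 + 168) - 1*(-46225) = √203 + 46225 = 46225 + √203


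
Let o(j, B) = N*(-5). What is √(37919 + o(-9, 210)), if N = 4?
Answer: 3*√4211 ≈ 194.68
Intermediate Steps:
o(j, B) = -20 (o(j, B) = 4*(-5) = -20)
√(37919 + o(-9, 210)) = √(37919 - 20) = √37899 = 3*√4211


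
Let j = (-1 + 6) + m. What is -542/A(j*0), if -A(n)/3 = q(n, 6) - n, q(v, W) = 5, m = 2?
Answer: 542/15 ≈ 36.133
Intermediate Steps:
j = 7 (j = (-1 + 6) + 2 = 5 + 2 = 7)
A(n) = -15 + 3*n (A(n) = -3*(5 - n) = -15 + 3*n)
-542/A(j*0) = -542/(-15 + 3*(7*0)) = -542/(-15 + 3*0) = -542/(-15 + 0) = -542/(-15) = -542*(-1/15) = 542/15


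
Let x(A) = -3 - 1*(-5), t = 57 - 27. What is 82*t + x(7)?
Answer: 2462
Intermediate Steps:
t = 30
x(A) = 2 (x(A) = -3 + 5 = 2)
82*t + x(7) = 82*30 + 2 = 2460 + 2 = 2462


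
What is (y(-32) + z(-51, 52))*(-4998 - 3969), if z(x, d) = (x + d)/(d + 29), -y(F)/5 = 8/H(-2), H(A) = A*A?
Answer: 2418101/27 ≈ 89559.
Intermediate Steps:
H(A) = A**2
y(F) = -10 (y(F) = -40/((-2)**2) = -40/4 = -5*2 = -10)
z(x, d) = (d + x)/(29 + d)
(y(-32) + z(-51, 52))*(-4998 - 3969) = (-10 + (52 - 51)/(29 + 52))*(-4998 - 3969) = (-10 + 1/81)*(-8967) = -809/81*(-8967) = 2418101/27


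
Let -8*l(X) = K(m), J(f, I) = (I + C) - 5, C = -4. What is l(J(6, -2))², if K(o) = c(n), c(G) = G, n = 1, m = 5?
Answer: 1/64 ≈ 0.015625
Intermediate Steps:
J(f, I) = -9 + I (J(f, I) = (I - 4) - 5 = (-4 + I) - 5 = -9 + I)
K(o) = 1
l(X) = -⅛ (l(X) = -⅛*1 = -⅛)
l(J(6, -2))² = (-⅛)² = 1/64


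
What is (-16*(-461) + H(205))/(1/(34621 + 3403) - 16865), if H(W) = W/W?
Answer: -93501016/213758253 ≈ -0.43741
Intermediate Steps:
H(W) = 1
(-16*(-461) + H(205))/(1/(34621 + 3403) - 16865) = (-16*(-461) + 1)/(1/(34621 + 3403) - 16865) = (7376 + 1)/(1/38024 - 16865) = 7377/(1/38024 - 16865) = 7377/(-641274759/38024) = 7377*(-38024/641274759) = -93501016/213758253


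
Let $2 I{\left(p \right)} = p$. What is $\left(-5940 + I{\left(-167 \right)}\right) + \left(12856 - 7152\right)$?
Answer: $- \frac{639}{2} \approx -319.5$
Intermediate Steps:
$I{\left(p \right)} = \frac{p}{2}$
$\left(-5940 + I{\left(-167 \right)}\right) + \left(12856 - 7152\right) = \left(-5940 + \frac{1}{2} \left(-167\right)\right) + \left(12856 - 7152\right) = \left(-5940 - \frac{167}{2}\right) + \left(12856 - 7152\right) = - \frac{12047}{2} + 5704 = - \frac{639}{2}$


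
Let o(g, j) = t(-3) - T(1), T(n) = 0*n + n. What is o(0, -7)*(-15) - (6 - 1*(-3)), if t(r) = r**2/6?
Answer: -33/2 ≈ -16.500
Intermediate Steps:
t(r) = r**2/6 (t(r) = r**2*(1/6) = r**2/6)
T(n) = n (T(n) = 0 + n = n)
o(g, j) = 1/2 (o(g, j) = (1/6)*(-3)**2 - 1*1 = (1/6)*9 - 1 = 3/2 - 1 = 1/2)
o(0, -7)*(-15) - (6 - 1*(-3)) = (1/2)*(-15) - (6 - 1*(-3)) = -15/2 - (6 + 3) = -15/2 - 1*9 = -15/2 - 9 = -33/2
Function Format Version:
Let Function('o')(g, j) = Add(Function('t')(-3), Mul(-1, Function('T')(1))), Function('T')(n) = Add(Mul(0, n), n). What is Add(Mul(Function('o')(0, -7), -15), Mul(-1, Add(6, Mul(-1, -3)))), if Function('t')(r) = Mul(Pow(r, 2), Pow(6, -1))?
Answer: Rational(-33, 2) ≈ -16.500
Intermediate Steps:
Function('t')(r) = Mul(Rational(1, 6), Pow(r, 2)) (Function('t')(r) = Mul(Pow(r, 2), Rational(1, 6)) = Mul(Rational(1, 6), Pow(r, 2)))
Function('T')(n) = n (Function('T')(n) = Add(0, n) = n)
Function('o')(g, j) = Rational(1, 2) (Function('o')(g, j) = Add(Mul(Rational(1, 6), Pow(-3, 2)), Mul(-1, 1)) = Add(Mul(Rational(1, 6), 9), -1) = Add(Rational(3, 2), -1) = Rational(1, 2))
Add(Mul(Function('o')(0, -7), -15), Mul(-1, Add(6, Mul(-1, -3)))) = Add(Mul(Rational(1, 2), -15), Mul(-1, Add(6, Mul(-1, -3)))) = Add(Rational(-15, 2), Mul(-1, Add(6, 3))) = Add(Rational(-15, 2), Mul(-1, 9)) = Add(Rational(-15, 2), -9) = Rational(-33, 2)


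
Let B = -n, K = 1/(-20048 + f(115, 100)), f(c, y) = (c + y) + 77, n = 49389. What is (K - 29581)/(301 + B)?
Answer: 584402237/969782528 ≈ 0.60261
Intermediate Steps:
f(c, y) = 77 + c + y
K = -1/19756 (K = 1/(-20048 + (77 + 115 + 100)) = 1/(-20048 + 292) = 1/(-19756) = -1/19756 ≈ -5.0618e-5)
B = -49389 (B = -1*49389 = -49389)
(K - 29581)/(301 + B) = (-1/19756 - 29581)/(301 - 49389) = -584402237/19756/(-49088) = -584402237/19756*(-1/49088) = 584402237/969782528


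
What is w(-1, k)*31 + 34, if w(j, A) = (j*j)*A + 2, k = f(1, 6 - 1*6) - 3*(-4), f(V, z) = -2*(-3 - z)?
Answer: 654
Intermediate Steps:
f(V, z) = 6 + 2*z
k = 18 (k = (6 + 2*(6 - 1*6)) - 3*(-4) = (6 + 2*(6 - 6)) + 12 = (6 + 2*0) + 12 = (6 + 0) + 12 = 6 + 12 = 18)
w(j, A) = 2 + A*j**2 (w(j, A) = j**2*A + 2 = A*j**2 + 2 = 2 + A*j**2)
w(-1, k)*31 + 34 = (2 + 18*(-1)**2)*31 + 34 = (2 + 18*1)*31 + 34 = (2 + 18)*31 + 34 = 20*31 + 34 = 620 + 34 = 654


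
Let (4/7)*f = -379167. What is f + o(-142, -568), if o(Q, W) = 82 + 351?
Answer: -2652437/4 ≈ -6.6311e+5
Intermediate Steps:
o(Q, W) = 433
f = -2654169/4 (f = (7/4)*(-379167) = -2654169/4 ≈ -6.6354e+5)
f + o(-142, -568) = -2654169/4 + 433 = -2652437/4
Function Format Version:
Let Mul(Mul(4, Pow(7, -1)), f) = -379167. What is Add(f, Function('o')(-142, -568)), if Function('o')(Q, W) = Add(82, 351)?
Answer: Rational(-2652437, 4) ≈ -6.6311e+5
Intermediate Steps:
Function('o')(Q, W) = 433
f = Rational(-2654169, 4) (f = Mul(Rational(7, 4), -379167) = Rational(-2654169, 4) ≈ -6.6354e+5)
Add(f, Function('o')(-142, -568)) = Add(Rational(-2654169, 4), 433) = Rational(-2652437, 4)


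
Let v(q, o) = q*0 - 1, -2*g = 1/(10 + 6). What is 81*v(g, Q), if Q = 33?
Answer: -81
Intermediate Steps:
g = -1/32 (g = -1/(2*(10 + 6)) = -½/16 = -½*1/16 = -1/32 ≈ -0.031250)
v(q, o) = -1 (v(q, o) = 0 - 1 = -1)
81*v(g, Q) = 81*(-1) = -81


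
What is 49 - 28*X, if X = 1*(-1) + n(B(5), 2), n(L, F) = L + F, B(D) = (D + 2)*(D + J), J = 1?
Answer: -1155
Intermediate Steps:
B(D) = (1 + D)*(2 + D) (B(D) = (D + 2)*(D + 1) = (2 + D)*(1 + D) = (1 + D)*(2 + D))
n(L, F) = F + L
X = 43 (X = 1*(-1) + (2 + (2 + 5² + 3*5)) = -1 + (2 + (2 + 25 + 15)) = -1 + (2 + 42) = -1 + 44 = 43)
49 - 28*X = 49 - 28*43 = 49 - 1204 = -1155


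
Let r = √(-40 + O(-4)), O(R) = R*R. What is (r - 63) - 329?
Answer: -392 + 2*I*√6 ≈ -392.0 + 4.899*I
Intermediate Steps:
O(R) = R²
r = 2*I*√6 (r = √(-40 + (-4)²) = √(-40 + 16) = √(-24) = 2*I*√6 ≈ 4.899*I)
(r - 63) - 329 = (2*I*√6 - 63) - 329 = (-63 + 2*I*√6) - 329 = -392 + 2*I*√6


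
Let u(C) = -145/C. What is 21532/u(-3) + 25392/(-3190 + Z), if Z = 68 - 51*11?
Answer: 278508/635 ≈ 438.60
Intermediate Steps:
Z = -493 (Z = 68 - 561 = -493)
21532/u(-3) + 25392/(-3190 + Z) = 21532/((-145/(-3))) + 25392/(-3190 - 493) = 21532/((-145*(-⅓))) + 25392/(-3683) = 21532/(145/3) + 25392*(-1/3683) = 21532*(3/145) - 25392/3683 = 64596/145 - 25392/3683 = 278508/635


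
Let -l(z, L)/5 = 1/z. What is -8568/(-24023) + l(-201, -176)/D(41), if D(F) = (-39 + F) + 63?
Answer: 22412207/62772099 ≈ 0.35704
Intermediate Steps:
l(z, L) = -5/z
D(F) = 24 + F
-8568/(-24023) + l(-201, -176)/D(41) = -8568/(-24023) + (-5/(-201))/(24 + 41) = -8568*(-1/24023) - 5*(-1/201)/65 = 8568/24023 + (5/201)*(1/65) = 8568/24023 + 1/2613 = 22412207/62772099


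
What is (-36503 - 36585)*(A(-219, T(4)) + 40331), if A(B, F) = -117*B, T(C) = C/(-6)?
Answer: -4820445952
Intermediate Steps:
T(C) = -C/6 (T(C) = C*(-1/6) = -C/6)
(-36503 - 36585)*(A(-219, T(4)) + 40331) = (-36503 - 36585)*(-117*(-219) + 40331) = -73088*(25623 + 40331) = -73088*65954 = -4820445952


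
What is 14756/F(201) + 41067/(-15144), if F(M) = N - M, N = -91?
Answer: -19621369/368504 ≈ -53.246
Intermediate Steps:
F(M) = -91 - M
14756/F(201) + 41067/(-15144) = 14756/(-91 - 1*201) + 41067/(-15144) = 14756/(-91 - 201) + 41067*(-1/15144) = 14756/(-292) - 13689/5048 = 14756*(-1/292) - 13689/5048 = -3689/73 - 13689/5048 = -19621369/368504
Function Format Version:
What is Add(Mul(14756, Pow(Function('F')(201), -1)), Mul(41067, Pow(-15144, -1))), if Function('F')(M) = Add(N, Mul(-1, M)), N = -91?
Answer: Rational(-19621369, 368504) ≈ -53.246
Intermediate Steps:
Function('F')(M) = Add(-91, Mul(-1, M))
Add(Mul(14756, Pow(Function('F')(201), -1)), Mul(41067, Pow(-15144, -1))) = Add(Mul(14756, Pow(Add(-91, Mul(-1, 201)), -1)), Mul(41067, Pow(-15144, -1))) = Add(Mul(14756, Pow(Add(-91, -201), -1)), Mul(41067, Rational(-1, 15144))) = Add(Mul(14756, Pow(-292, -1)), Rational(-13689, 5048)) = Add(Mul(14756, Rational(-1, 292)), Rational(-13689, 5048)) = Add(Rational(-3689, 73), Rational(-13689, 5048)) = Rational(-19621369, 368504)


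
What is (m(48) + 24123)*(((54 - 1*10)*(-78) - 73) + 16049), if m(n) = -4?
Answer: 302548736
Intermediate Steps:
(m(48) + 24123)*(((54 - 1*10)*(-78) - 73) + 16049) = (-4 + 24123)*(((54 - 1*10)*(-78) - 73) + 16049) = 24119*(((54 - 10)*(-78) - 73) + 16049) = 24119*((44*(-78) - 73) + 16049) = 24119*((-3432 - 73) + 16049) = 24119*(-3505 + 16049) = 24119*12544 = 302548736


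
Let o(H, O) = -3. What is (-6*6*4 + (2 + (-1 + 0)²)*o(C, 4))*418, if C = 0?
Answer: -63954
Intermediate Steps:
(-6*6*4 + (2 + (-1 + 0)²)*o(C, 4))*418 = (-6*6*4 + (2 + (-1 + 0)²)*(-3))*418 = (-36*4 + (2 + (-1)²)*(-3))*418 = (-144 + (2 + 1)*(-3))*418 = (-144 + 3*(-3))*418 = (-144 - 9)*418 = -153*418 = -63954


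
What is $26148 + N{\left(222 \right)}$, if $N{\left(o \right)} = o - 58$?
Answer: $26312$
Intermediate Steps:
$N{\left(o \right)} = -58 + o$
$26148 + N{\left(222 \right)} = 26148 + \left(-58 + 222\right) = 26148 + 164 = 26312$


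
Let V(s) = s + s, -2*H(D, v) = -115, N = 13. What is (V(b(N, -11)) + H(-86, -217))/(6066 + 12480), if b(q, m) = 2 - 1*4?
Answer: 107/37092 ≈ 0.0028847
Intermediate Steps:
H(D, v) = 115/2 (H(D, v) = -½*(-115) = 115/2)
b(q, m) = -2 (b(q, m) = 2 - 4 = -2)
V(s) = 2*s
(V(b(N, -11)) + H(-86, -217))/(6066 + 12480) = (2*(-2) + 115/2)/(6066 + 12480) = (-4 + 115/2)/18546 = (107/2)*(1/18546) = 107/37092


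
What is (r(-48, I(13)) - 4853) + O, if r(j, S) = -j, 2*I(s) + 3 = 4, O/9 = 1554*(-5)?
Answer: -74735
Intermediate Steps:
O = -69930 (O = 9*(1554*(-5)) = 9*(-7770) = -69930)
I(s) = ½ (I(s) = -3/2 + (½)*4 = -3/2 + 2 = ½)
(r(-48, I(13)) - 4853) + O = (-1*(-48) - 4853) - 69930 = (48 - 4853) - 69930 = -4805 - 69930 = -74735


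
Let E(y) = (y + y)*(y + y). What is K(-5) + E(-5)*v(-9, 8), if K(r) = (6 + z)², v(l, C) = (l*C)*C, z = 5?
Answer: -57479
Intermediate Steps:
v(l, C) = l*C² (v(l, C) = (C*l)*C = l*C²)
E(y) = 4*y² (E(y) = (2*y)*(2*y) = 4*y²)
K(r) = 121 (K(r) = (6 + 5)² = 11² = 121)
K(-5) + E(-5)*v(-9, 8) = 121 + (4*(-5)²)*(-9*8²) = 121 + (4*25)*(-9*64) = 121 + 100*(-576) = 121 - 57600 = -57479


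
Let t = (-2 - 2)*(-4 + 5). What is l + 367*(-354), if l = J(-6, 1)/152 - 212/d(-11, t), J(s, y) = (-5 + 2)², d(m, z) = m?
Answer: -217190573/1672 ≈ -1.2990e+5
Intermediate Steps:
t = -4 (t = -4*1 = -4)
J(s, y) = 9 (J(s, y) = (-3)² = 9)
l = 32323/1672 (l = 9/152 - 212/(-11) = 9*(1/152) - 212*(-1/11) = 9/152 + 212/11 = 32323/1672 ≈ 19.332)
l + 367*(-354) = 32323/1672 + 367*(-354) = 32323/1672 - 129918 = -217190573/1672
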